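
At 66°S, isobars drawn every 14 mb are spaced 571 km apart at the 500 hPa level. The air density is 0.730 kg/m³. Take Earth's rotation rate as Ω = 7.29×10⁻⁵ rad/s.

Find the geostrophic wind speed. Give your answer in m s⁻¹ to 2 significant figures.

25 m s⁻¹

Coriolis parameter at 66°S:
f = 2Ω sin φ = 2 × 7.29×10⁻⁵ × sin 66° = 1.33×10⁻⁴ s⁻¹
Pressure gradient: |∂P/∂n| = 1400 Pa / 571000 m = 2.45×10⁻³ Pa/m
Geostrophic balance (pressure-gradient force = Coriolis force):
V_g = (1/(fρ)) |∂P/∂n| = 2.45×10⁻³ / (1.33×10⁻⁴ × 0.730) = 25.2 m/s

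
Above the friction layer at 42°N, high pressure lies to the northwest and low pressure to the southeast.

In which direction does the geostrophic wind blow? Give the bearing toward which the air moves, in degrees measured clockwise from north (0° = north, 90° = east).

The pressure-gradient force points toward the southeast (bearing 135°).
Geostrophic balance: in the Northern Hemisphere the Coriolis force deflects motion to the right, so the geostrophic wind blows 90° to the right of the pressure-gradient force (low pressure on the left).
Rotating 135° by 90° clockwise gives 225° — the wind blows toward the southwest.

225°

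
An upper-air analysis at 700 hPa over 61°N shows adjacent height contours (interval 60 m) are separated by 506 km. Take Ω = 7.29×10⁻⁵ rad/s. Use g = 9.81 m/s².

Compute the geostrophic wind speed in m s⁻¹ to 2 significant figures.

Coriolis parameter at 61°N:
f = 2Ω sin φ = 2 × 7.29×10⁻⁵ × sin 61° = 1.28×10⁻⁴ s⁻¹
Height gradient: |∂Z/∂n| = 60 m / 506000 m = 1.19×10⁻⁴
On a pressure surface, geostrophic balance gives V_g = (g/f)|∂Z/∂n|:
V_g = 9.81 × 1.19×10⁻⁴ / 1.28×10⁻⁴ = 9.12 m/s

9.1 m s⁻¹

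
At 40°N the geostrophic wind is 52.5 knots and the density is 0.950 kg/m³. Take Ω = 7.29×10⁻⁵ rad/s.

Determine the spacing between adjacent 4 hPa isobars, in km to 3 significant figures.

Coriolis parameter at 40°N:
f = 2Ω sin φ = 2 × 7.29×10⁻⁵ × sin 40° = 9.37×10⁻⁵ s⁻¹
Wind speed in SI: 52.5 knots = 27.0 m/s
Geostrophic balance rearranged: |∂P/∂n| = f ρ V_g
|∂P/∂n| = 9.37×10⁻⁵ × 0.950 × 27.0 = 2.40×10⁻³ Pa/m
Isobar spacing: Δn = ΔP/|∂P/∂n| = 400 Pa / 2.40×10⁻³ Pa/m = 166347 m ≈ 166 km

166 km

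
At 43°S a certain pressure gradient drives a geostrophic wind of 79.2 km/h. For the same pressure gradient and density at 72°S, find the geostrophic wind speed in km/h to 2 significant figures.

57 km/h

With the same pressure gradient and density, V_g ∝ 1/f ∝ 1/sin φ.
V₂ = V₁ · sin φ₁ / sin φ₂ = 79.2 × sin 43° / sin 72°
V₂ = 79.2 × 0.6820/0.9511 = 57 km/h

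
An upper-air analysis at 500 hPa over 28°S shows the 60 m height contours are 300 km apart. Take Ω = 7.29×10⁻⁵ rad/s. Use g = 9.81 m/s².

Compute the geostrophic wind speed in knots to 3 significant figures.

55.7 knots

Coriolis parameter at 28°S:
f = 2Ω sin φ = 2 × 7.29×10⁻⁵ × sin 28° = 6.84×10⁻⁵ s⁻¹
Height gradient: |∂Z/∂n| = 60 m / 300000 m = 2.00×10⁻⁴
On a pressure surface, geostrophic balance gives V_g = (g/f)|∂Z/∂n|:
V_g = 9.81 × 2.00×10⁻⁴ / 6.84×10⁻⁵ = 28.7 m/s
Converting: 28.7 m/s × 1.944 = 55.7 knots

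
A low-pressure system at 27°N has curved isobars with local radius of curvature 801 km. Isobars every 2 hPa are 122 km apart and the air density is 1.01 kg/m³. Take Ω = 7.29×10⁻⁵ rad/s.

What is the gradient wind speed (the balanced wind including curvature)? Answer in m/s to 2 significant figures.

Coriolis parameter at 27°N:
f = 2Ω sin φ = 2 × 7.29×10⁻⁵ × sin 27° = 6.62×10⁻⁵ s⁻¹
Pressure gradient: |∂P/∂n| = 200 Pa / 122000 m = 1.64×10⁻³ Pa/m
Geostrophic speed: V_g = |∂P/∂n|/(fρ) = 1.64×10⁻³/(6.62×10⁻⁵ × 1.01) = 24.5 m/s
Around a low, centrifugal force acts outward with Coriolis, so pressure-gradient force balances both:
(1/ρ)|∂P/∂n| = fV + V²/R  →  V² + fR·V − fR·V_g = 0
With fR = 6.62×10⁻⁵ × 801×10³ m = 53.0 m/s:
V = [−fR + √((fR)² + 4 fR V_g)]/2 = [−53.0 + √(53.0² + 4×53.0×24.5)]/2 = 18.2 m/s
Subgeostrophic (V < V_g = 24.5 m/s), as expected around a low.

18 m/s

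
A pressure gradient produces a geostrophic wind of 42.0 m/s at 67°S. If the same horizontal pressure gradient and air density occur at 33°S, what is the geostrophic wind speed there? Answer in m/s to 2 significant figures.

71 m/s

With the same pressure gradient and density, V_g ∝ 1/f ∝ 1/sin φ.
V₂ = V₁ · sin φ₁ / sin φ₂ = 42.0 × sin 67° / sin 33°
V₂ = 42.0 × 0.9205/0.5446 = 71 m/s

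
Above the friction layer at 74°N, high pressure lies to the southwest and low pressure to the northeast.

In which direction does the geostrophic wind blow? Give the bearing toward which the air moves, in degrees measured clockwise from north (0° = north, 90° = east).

135°

The pressure-gradient force points toward the northeast (bearing 045°).
Geostrophic balance: in the Northern Hemisphere the Coriolis force deflects motion to the right, so the geostrophic wind blows 90° to the right of the pressure-gradient force (low pressure on the left).
Rotating 045° by 90° clockwise gives 135° — the wind blows toward the southeast.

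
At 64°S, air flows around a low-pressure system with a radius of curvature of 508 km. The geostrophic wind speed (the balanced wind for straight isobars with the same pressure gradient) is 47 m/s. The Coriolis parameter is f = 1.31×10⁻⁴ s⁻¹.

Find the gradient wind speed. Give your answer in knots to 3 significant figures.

Around a low, centrifugal force acts outward with Coriolis, so pressure-gradient force balances both:
(1/ρ)|∂P/∂n| = fV + V²/R  →  V² + fR·V − fR·V_g = 0
With fR = 1.31×10⁻⁴ × 508×10³ m = 66.5 m/s:
V = [−fR + √((fR)² + 4 fR V_g)]/2 = [−66.5 + √(66.5² + 4×66.5×47)]/2 = 31.8 m/s
Subgeostrophic (V < V_g = 47 m/s), as expected around a low.
Converting: 31.8 m/s × 1.944 = 61.8 knots

61.8 knots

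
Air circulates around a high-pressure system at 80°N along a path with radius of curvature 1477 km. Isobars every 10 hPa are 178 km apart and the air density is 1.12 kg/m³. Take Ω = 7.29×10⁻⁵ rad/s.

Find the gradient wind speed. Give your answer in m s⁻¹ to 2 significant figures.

44 m s⁻¹

Coriolis parameter at 80°N:
f = 2Ω sin φ = 2 × 7.29×10⁻⁵ × sin 80° = 1.44×10⁻⁴ s⁻¹
Pressure gradient: |∂P/∂n| = 1000 Pa / 178000 m = 5.62×10⁻³ Pa/m
Geostrophic speed: V_g = |∂P/∂n|/(fρ) = 5.62×10⁻³/(1.44×10⁻⁴ × 1.12) = 34.9 m/s
Around a high, pressure-gradient force acts outward with centrifugal, so Coriolis balances both:
fV = (1/ρ)|∂P/∂n| + V²/R  →  V² − fR·V + fR·V_g = 0
With fR = 1.44×10⁻⁴ × 1477×10³ m = 212 m/s:
V = [fR − √((fR)² − 4 fR V_g)]/2 = [212 − √(212² − 4×212×34.9)]/2 = 44.1 m/s
Supergeostrophic (V > V_g = 34.9 m/s), as expected around a high.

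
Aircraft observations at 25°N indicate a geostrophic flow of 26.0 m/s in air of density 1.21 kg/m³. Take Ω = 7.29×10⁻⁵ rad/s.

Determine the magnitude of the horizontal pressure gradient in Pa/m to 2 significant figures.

Coriolis parameter at 25°N:
f = 2Ω sin φ = 2 × 7.29×10⁻⁵ × sin 25° = 6.16×10⁻⁵ s⁻¹
Geostrophic balance rearranged: |∂P/∂n| = f ρ V_g
|∂P/∂n| = 6.16×10⁻⁵ × 1.21 × 26.0 = 1.94×10⁻³ Pa/m

1.9×10⁻³ Pa/m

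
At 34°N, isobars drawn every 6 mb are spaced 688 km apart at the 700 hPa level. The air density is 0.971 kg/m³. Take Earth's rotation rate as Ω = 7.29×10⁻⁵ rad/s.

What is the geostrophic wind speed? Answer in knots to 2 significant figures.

21 knots

Coriolis parameter at 34°N:
f = 2Ω sin φ = 2 × 7.29×10⁻⁵ × sin 34° = 8.15×10⁻⁵ s⁻¹
Pressure gradient: |∂P/∂n| = 600 Pa / 688000 m = 8.72×10⁻⁴ Pa/m
Geostrophic balance (pressure-gradient force = Coriolis force):
V_g = (1/(fρ)) |∂P/∂n| = 8.72×10⁻⁴ / (8.15×10⁻⁵ × 0.971) = 11.0 m/s
Converting: 11.0 m/s × 1.944 = 21 knots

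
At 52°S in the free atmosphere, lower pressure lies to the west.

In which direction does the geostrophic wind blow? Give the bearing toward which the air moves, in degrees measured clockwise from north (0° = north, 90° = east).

The pressure-gradient force points toward the west (bearing 270°).
Geostrophic balance: in the Southern Hemisphere the Coriolis force deflects motion to the left, so the geostrophic wind blows 90° to the left of the pressure-gradient force (low pressure on the right).
Rotating 270° by 90° counterclockwise gives 180° — the wind blows toward the south.

180°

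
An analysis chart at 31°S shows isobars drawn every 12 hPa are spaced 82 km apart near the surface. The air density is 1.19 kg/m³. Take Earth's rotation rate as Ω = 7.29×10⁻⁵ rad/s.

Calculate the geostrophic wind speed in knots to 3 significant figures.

318 knots

Coriolis parameter at 31°S:
f = 2Ω sin φ = 2 × 7.29×10⁻⁵ × sin 31° = 7.51×10⁻⁵ s⁻¹
Pressure gradient: |∂P/∂n| = 1200 Pa / 82000 m = 1.46×10⁻² Pa/m
Geostrophic balance (pressure-gradient force = Coriolis force):
V_g = (1/(fρ)) |∂P/∂n| = 1.46×10⁻² / (7.51×10⁻⁵ × 1.19) = 164 m/s
Converting: 164 m/s × 1.944 = 318 knots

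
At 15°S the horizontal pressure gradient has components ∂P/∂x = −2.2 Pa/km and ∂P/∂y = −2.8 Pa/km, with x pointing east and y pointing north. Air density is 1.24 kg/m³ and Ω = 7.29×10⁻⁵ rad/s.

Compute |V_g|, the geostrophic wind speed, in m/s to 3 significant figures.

76.1 m/s

Coriolis parameter at 15°S:
f = 2Ω sin φ = 2 × 7.29×10⁻⁵ × sin 15° = 3.77×10⁻⁵ s⁻¹
In the Southern Hemisphere f is negative: f = −3.77×10⁻⁵ s⁻¹.
Component geostrophic relations (x east, y north):
u_g = −(1/(fρ)) ∂P/∂y,  v_g = (1/(fρ)) ∂P/∂x
u_g = −(−2.8×10⁻³)/(−3.77×10⁻⁵ × 1.24) = −59.8 m/s;  v_g = (−2.2×10⁻³)/(−3.77×10⁻⁵ × 1.24) = 47.0 m/s
|V_g| = √(u_g² + v_g²) = 76.1 m/s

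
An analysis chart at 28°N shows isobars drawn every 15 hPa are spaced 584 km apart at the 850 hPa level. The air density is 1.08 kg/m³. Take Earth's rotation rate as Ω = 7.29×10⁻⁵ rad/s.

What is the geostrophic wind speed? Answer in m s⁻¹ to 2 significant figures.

Coriolis parameter at 28°N:
f = 2Ω sin φ = 2 × 7.29×10⁻⁵ × sin 28° = 6.84×10⁻⁵ s⁻¹
Pressure gradient: |∂P/∂n| = 1500 Pa / 584000 m = 2.57×10⁻³ Pa/m
Geostrophic balance (pressure-gradient force = Coriolis force):
V_g = (1/(fρ)) |∂P/∂n| = 2.57×10⁻³ / (6.84×10⁻⁵ × 1.08) = 34.7 m/s

35 m s⁻¹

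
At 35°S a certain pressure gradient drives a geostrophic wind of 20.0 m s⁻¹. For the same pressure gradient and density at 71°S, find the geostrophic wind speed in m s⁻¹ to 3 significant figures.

12.1 m s⁻¹

With the same pressure gradient and density, V_g ∝ 1/f ∝ 1/sin φ.
V₂ = V₁ · sin φ₁ / sin φ₂ = 20.0 × sin 35° / sin 71°
V₂ = 20.0 × 0.5736/0.9455 = 12.1 m s⁻¹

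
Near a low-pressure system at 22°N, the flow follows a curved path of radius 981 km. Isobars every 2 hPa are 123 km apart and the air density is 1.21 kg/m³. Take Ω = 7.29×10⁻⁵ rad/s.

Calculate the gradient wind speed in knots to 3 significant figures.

35.6 knots

Coriolis parameter at 22°N:
f = 2Ω sin φ = 2 × 7.29×10⁻⁵ × sin 22° = 5.46×10⁻⁵ s⁻¹
Pressure gradient: |∂P/∂n| = 200 Pa / 123000 m = 1.63×10⁻³ Pa/m
Geostrophic speed: V_g = |∂P/∂n|/(fρ) = 1.63×10⁻³/(5.46×10⁻⁵ × 1.21) = 24.6 m/s
Around a low, centrifugal force acts outward with Coriolis, so pressure-gradient force balances both:
(1/ρ)|∂P/∂n| = fV + V²/R  →  V² + fR·V − fR·V_g = 0
With fR = 5.46×10⁻⁵ × 981×10³ m = 53.6 m/s:
V = [−fR + √((fR)² + 4 fR V_g)]/2 = [−53.6 + √(53.6² + 4×53.6×24.6)]/2 = 18.3 m/s
Subgeostrophic (V < V_g = 24.6 m/s), as expected around a low.
Converting: 18.3 m/s × 1.944 = 35.6 knots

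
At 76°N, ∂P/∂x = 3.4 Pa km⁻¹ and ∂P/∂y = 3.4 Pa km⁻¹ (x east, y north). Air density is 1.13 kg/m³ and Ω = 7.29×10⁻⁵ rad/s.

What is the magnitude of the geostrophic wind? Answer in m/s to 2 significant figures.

Coriolis parameter at 76°N:
f = 2Ω sin φ = 2 × 7.29×10⁻⁵ × sin 76° = 1.41×10⁻⁴ s⁻¹
Component geostrophic relations (x east, y north):
u_g = −(1/(fρ)) ∂P/∂y,  v_g = (1/(fρ)) ∂P/∂x
u_g = −(3.4×10⁻³)/(1.41×10⁻⁴ × 1.13) = −21.3 m/s;  v_g = (3.4×10⁻³)/(1.41×10⁻⁴ × 1.13) = 21.3 m/s
|V_g| = √(u_g² + v_g²) = 30.1 m/s

30 m/s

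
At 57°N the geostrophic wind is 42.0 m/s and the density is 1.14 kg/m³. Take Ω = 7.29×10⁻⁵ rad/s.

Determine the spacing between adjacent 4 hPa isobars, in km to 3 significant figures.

Coriolis parameter at 57°N:
f = 2Ω sin φ = 2 × 7.29×10⁻⁵ × sin 57° = 1.22×10⁻⁴ s⁻¹
Geostrophic balance rearranged: |∂P/∂n| = f ρ V_g
|∂P/∂n| = 1.22×10⁻⁴ × 1.14 × 42.0 = 5.85×10⁻³ Pa/m
Isobar spacing: Δn = ΔP/|∂P/∂n| = 400 Pa / 5.85×10⁻³ Pa/m = 68321 m ≈ 68.3 km

68.3 km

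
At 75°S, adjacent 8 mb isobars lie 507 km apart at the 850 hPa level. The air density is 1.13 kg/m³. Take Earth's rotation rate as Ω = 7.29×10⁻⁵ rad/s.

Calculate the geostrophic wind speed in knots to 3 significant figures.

19.3 knots

Coriolis parameter at 75°S:
f = 2Ω sin φ = 2 × 7.29×10⁻⁵ × sin 75° = 1.41×10⁻⁴ s⁻¹
Pressure gradient: |∂P/∂n| = 800 Pa / 507000 m = 1.58×10⁻³ Pa/m
Geostrophic balance (pressure-gradient force = Coriolis force):
V_g = (1/(fρ)) |∂P/∂n| = 1.58×10⁻³ / (1.41×10⁻⁴ × 1.13) = 9.92 m/s
Converting: 9.92 m/s × 1.944 = 19.3 knots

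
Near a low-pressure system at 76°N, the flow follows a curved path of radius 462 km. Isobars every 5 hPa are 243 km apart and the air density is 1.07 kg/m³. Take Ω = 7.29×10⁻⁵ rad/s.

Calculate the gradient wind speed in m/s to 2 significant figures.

12 m/s

Coriolis parameter at 76°N:
f = 2Ω sin φ = 2 × 7.29×10⁻⁵ × sin 76° = 1.41×10⁻⁴ s⁻¹
Pressure gradient: |∂P/∂n| = 500 Pa / 243000 m = 2.06×10⁻³ Pa/m
Geostrophic speed: V_g = |∂P/∂n|/(fρ) = 2.06×10⁻³/(1.41×10⁻⁴ × 1.07) = 13.6 m/s
Around a low, centrifugal force acts outward with Coriolis, so pressure-gradient force balances both:
(1/ρ)|∂P/∂n| = fV + V²/R  →  V² + fR·V − fR·V_g = 0
With fR = 1.41×10⁻⁴ × 462×10³ m = 65.4 m/s:
V = [−fR + √((fR)² + 4 fR V_g)]/2 = [−65.4 + √(65.4² + 4×65.4×13.6)]/2 = 11.6 m/s
Subgeostrophic (V < V_g = 13.6 m/s), as expected around a low.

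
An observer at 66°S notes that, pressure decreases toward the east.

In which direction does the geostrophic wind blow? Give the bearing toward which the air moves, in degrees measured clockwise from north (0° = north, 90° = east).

The pressure-gradient force points toward the east (bearing 090°).
Geostrophic balance: in the Southern Hemisphere the Coriolis force deflects motion to the left, so the geostrophic wind blows 90° to the left of the pressure-gradient force (low pressure on the right).
Rotating 090° by 90° counterclockwise gives 000° — the wind blows toward the north.

000°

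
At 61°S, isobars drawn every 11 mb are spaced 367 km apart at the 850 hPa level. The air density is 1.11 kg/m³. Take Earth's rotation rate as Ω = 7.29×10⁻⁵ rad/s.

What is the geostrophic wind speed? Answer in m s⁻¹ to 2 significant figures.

21 m s⁻¹

Coriolis parameter at 61°S:
f = 2Ω sin φ = 2 × 7.29×10⁻⁵ × sin 61° = 1.28×10⁻⁴ s⁻¹
Pressure gradient: |∂P/∂n| = 1100 Pa / 367000 m = 3.00×10⁻³ Pa/m
Geostrophic balance (pressure-gradient force = Coriolis force):
V_g = (1/(fρ)) |∂P/∂n| = 3.00×10⁻³ / (1.28×10⁻⁴ × 1.11) = 21.2 m/s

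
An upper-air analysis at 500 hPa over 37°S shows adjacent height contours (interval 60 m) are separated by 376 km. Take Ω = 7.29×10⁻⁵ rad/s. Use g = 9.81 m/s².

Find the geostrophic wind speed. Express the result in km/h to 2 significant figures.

64 km/h

Coriolis parameter at 37°S:
f = 2Ω sin φ = 2 × 7.29×10⁻⁵ × sin 37° = 8.77×10⁻⁵ s⁻¹
Height gradient: |∂Z/∂n| = 60 m / 376000 m = 1.60×10⁻⁴
On a pressure surface, geostrophic balance gives V_g = (g/f)|∂Z/∂n|:
V_g = 9.81 × 1.60×10⁻⁴ / 8.77×10⁻⁵ = 17.8 m/s
Converting: 17.8 m/s × 3.6 = 64 km/h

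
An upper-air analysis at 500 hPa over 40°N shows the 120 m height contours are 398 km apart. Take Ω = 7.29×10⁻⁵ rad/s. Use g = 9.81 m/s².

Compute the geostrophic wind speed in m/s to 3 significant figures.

Coriolis parameter at 40°N:
f = 2Ω sin φ = 2 × 7.29×10⁻⁵ × sin 40° = 9.37×10⁻⁵ s⁻¹
Height gradient: |∂Z/∂n| = 120 m / 398000 m = 3.02×10⁻⁴
On a pressure surface, geostrophic balance gives V_g = (g/f)|∂Z/∂n|:
V_g = 9.81 × 3.02×10⁻⁴ / 9.37×10⁻⁵ = 31.6 m/s

31.6 m/s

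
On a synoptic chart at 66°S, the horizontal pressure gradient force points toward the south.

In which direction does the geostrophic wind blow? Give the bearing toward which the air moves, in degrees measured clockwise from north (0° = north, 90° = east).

The pressure-gradient force points toward the south (bearing 180°).
Geostrophic balance: in the Southern Hemisphere the Coriolis force deflects motion to the left, so the geostrophic wind blows 90° to the left of the pressure-gradient force (low pressure on the right).
Rotating 180° by 90° counterclockwise gives 090° — the wind blows toward the east.

090°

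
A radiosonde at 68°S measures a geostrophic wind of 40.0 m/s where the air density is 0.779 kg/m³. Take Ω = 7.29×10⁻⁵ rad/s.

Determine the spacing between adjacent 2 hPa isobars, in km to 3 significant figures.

47.5 km

Coriolis parameter at 68°S:
f = 2Ω sin φ = 2 × 7.29×10⁻⁵ × sin 68° = 1.35×10⁻⁴ s⁻¹
Geostrophic balance rearranged: |∂P/∂n| = f ρ V_g
|∂P/∂n| = 1.35×10⁻⁴ × 0.779 × 40.0 = 4.21×10⁻³ Pa/m
Isobar spacing: Δn = ΔP/|∂P/∂n| = 200 Pa / 4.21×10⁻³ Pa/m = 47480 m ≈ 47.5 km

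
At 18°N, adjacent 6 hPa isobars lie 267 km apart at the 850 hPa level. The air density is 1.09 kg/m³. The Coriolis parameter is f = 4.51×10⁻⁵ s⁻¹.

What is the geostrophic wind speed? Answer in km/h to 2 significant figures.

160 km/h

Pressure gradient: |∂P/∂n| = 600 Pa / 267000 m = 2.25×10⁻³ Pa/m
Geostrophic balance (pressure-gradient force = Coriolis force):
V_g = (1/(fρ)) |∂P/∂n| = 2.25×10⁻³ / (4.51×10⁻⁵ × 1.09) = 45.7 m/s
Converting: 45.7 m/s × 3.6 = 160 km/h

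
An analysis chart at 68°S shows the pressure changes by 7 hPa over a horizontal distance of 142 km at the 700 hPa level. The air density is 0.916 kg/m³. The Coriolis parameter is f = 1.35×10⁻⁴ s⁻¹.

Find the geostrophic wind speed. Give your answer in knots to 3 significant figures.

Pressure gradient: |∂P/∂n| = 700 Pa / 142000 m = 4.93×10⁻³ Pa/m
Geostrophic balance (pressure-gradient force = Coriolis force):
V_g = (1/(fρ)) |∂P/∂n| = 4.93×10⁻³ / (1.35×10⁻⁴ × 0.916) = 39.9 m/s
Converting: 39.9 m/s × 1.944 = 77.5 knots

77.5 knots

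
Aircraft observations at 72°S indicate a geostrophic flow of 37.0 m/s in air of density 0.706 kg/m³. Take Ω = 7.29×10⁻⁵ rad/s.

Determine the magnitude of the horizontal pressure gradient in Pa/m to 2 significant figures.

Coriolis parameter at 72°S:
f = 2Ω sin φ = 2 × 7.29×10⁻⁵ × sin 72° = 1.39×10⁻⁴ s⁻¹
Geostrophic balance rearranged: |∂P/∂n| = f ρ V_g
|∂P/∂n| = 1.39×10⁻⁴ × 0.706 × 37.0 = 3.62×10⁻³ Pa/m

3.6×10⁻³ Pa/m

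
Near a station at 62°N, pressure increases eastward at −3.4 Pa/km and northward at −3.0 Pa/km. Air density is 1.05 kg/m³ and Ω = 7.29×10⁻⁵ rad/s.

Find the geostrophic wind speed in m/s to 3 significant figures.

Coriolis parameter at 62°N:
f = 2Ω sin φ = 2 × 7.29×10⁻⁵ × sin 62° = 1.29×10⁻⁴ s⁻¹
Component geostrophic relations (x east, y north):
u_g = −(1/(fρ)) ∂P/∂y,  v_g = (1/(fρ)) ∂P/∂x
u_g = −(−3.0×10⁻³)/(1.29×10⁻⁴ × 1.05) = 22.2 m/s;  v_g = (−3.4×10⁻³)/(1.29×10⁻⁴ × 1.05) = −25.2 m/s
|V_g| = √(u_g² + v_g²) = 33.5 m/s

33.5 m/s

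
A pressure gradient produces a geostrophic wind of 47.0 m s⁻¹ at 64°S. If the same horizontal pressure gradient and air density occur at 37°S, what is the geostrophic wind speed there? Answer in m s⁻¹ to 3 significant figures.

With the same pressure gradient and density, V_g ∝ 1/f ∝ 1/sin φ.
V₂ = V₁ · sin φ₁ / sin φ₂ = 47.0 × sin 64° / sin 37°
V₂ = 47.0 × 0.8988/0.6018 = 70.2 m s⁻¹

70.2 m s⁻¹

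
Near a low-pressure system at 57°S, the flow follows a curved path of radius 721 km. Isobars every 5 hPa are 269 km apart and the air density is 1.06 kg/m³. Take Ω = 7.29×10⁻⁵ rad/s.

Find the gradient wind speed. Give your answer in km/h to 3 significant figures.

45.2 km/h

Coriolis parameter at 57°S:
f = 2Ω sin φ = 2 × 7.29×10⁻⁵ × sin 57° = 1.22×10⁻⁴ s⁻¹
Pressure gradient: |∂P/∂n| = 500 Pa / 269000 m = 1.86×10⁻³ Pa/m
Geostrophic speed: V_g = |∂P/∂n|/(fρ) = 1.86×10⁻³/(1.22×10⁻⁴ × 1.06) = 14.3 m/s
Around a low, centrifugal force acts outward with Coriolis, so pressure-gradient force balances both:
(1/ρ)|∂P/∂n| = fV + V²/R  →  V² + fR·V − fR·V_g = 0
With fR = 1.22×10⁻⁴ × 721×10³ m = 88.2 m/s:
V = [−fR + √((fR)² + 4 fR V_g)]/2 = [−88.2 + √(88.2² + 4×88.2×14.3)]/2 = 12.6 m/s
Subgeostrophic (V < V_g = 14.3 m/s), as expected around a low.
Converting: 12.6 m/s × 3.6 = 45.2 km/h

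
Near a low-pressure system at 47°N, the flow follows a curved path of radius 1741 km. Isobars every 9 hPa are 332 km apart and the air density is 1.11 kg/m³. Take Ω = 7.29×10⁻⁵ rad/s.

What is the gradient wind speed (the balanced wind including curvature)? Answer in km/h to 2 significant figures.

Coriolis parameter at 47°N:
f = 2Ω sin φ = 2 × 7.29×10⁻⁵ × sin 47° = 1.07×10⁻⁴ s⁻¹
Pressure gradient: |∂P/∂n| = 900 Pa / 332000 m = 2.71×10⁻³ Pa/m
Geostrophic speed: V_g = |∂P/∂n|/(fρ) = 2.71×10⁻³/(1.07×10⁻⁴ × 1.11) = 22.9 m/s
Around a low, centrifugal force acts outward with Coriolis, so pressure-gradient force balances both:
(1/ρ)|∂P/∂n| = fV + V²/R  →  V² + fR·V − fR·V_g = 0
With fR = 1.07×10⁻⁴ × 1741×10³ m = 186 m/s:
V = [−fR + √((fR)² + 4 fR V_g)]/2 = [−186 + √(186² + 4×186×22.9)]/2 = 20.6 m/s
Subgeostrophic (V < V_g = 22.9 m/s), as expected around a low.
Converting: 20.6 m/s × 3.6 = 74 km/h

74 km/h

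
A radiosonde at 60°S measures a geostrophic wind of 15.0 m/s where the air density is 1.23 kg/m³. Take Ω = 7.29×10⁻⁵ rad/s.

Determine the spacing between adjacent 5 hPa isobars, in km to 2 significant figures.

Coriolis parameter at 60°S:
f = 2Ω sin φ = 2 × 7.29×10⁻⁵ × sin 60° = 1.26×10⁻⁴ s⁻¹
Geostrophic balance rearranged: |∂P/∂n| = f ρ V_g
|∂P/∂n| = 1.26×10⁻⁴ × 1.23 × 15.0 = 2.33×10⁻³ Pa/m
Isobar spacing: Δn = ΔP/|∂P/∂n| = 500 Pa / 2.33×10⁻³ Pa/m = 214628 m ≈ 210 km

210 km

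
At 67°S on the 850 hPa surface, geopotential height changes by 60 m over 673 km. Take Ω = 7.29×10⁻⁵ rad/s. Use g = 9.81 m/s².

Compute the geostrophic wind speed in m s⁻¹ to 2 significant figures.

Coriolis parameter at 67°S:
f = 2Ω sin φ = 2 × 7.29×10⁻⁵ × sin 67° = 1.34×10⁻⁴ s⁻¹
Height gradient: |∂Z/∂n| = 60 m / 673000 m = 8.92×10⁻⁵
On a pressure surface, geostrophic balance gives V_g = (g/f)|∂Z/∂n|:
V_g = 9.81 × 8.92×10⁻⁵ / 1.34×10⁻⁴ = 6.52 m/s

6.5 m s⁻¹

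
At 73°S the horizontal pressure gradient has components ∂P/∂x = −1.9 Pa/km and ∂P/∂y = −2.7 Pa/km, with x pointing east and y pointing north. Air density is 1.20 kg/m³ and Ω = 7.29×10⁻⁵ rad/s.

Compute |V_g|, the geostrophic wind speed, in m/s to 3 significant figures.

19.7 m/s

Coriolis parameter at 73°S:
f = 2Ω sin φ = 2 × 7.29×10⁻⁵ × sin 73° = 1.39×10⁻⁴ s⁻¹
In the Southern Hemisphere f is negative: f = −1.39×10⁻⁴ s⁻¹.
Component geostrophic relations (x east, y north):
u_g = −(1/(fρ)) ∂P/∂y,  v_g = (1/(fρ)) ∂P/∂x
u_g = −(−2.7×10⁻³)/(−1.39×10⁻⁴ × 1.20) = −16.1 m/s;  v_g = (−1.9×10⁻³)/(−1.39×10⁻⁴ × 1.20) = 11.4 m/s
|V_g| = √(u_g² + v_g²) = 19.7 m/s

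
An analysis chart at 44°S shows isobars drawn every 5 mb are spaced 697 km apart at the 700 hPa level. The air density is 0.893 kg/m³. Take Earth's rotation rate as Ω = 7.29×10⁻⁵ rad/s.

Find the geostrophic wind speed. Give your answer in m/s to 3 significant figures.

7.93 m/s

Coriolis parameter at 44°S:
f = 2Ω sin φ = 2 × 7.29×10⁻⁵ × sin 44° = 1.01×10⁻⁴ s⁻¹
Pressure gradient: |∂P/∂n| = 500 Pa / 697000 m = 7.17×10⁻⁴ Pa/m
Geostrophic balance (pressure-gradient force = Coriolis force):
V_g = (1/(fρ)) |∂P/∂n| = 7.17×10⁻⁴ / (1.01×10⁻⁴ × 0.893) = 7.93 m/s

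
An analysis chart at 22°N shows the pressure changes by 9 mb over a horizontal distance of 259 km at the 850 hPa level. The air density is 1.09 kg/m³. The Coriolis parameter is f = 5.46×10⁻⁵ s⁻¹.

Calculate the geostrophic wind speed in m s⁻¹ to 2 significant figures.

58 m s⁻¹

Pressure gradient: |∂P/∂n| = 900 Pa / 259000 m = 3.47×10⁻³ Pa/m
Geostrophic balance (pressure-gradient force = Coriolis force):
V_g = (1/(fρ)) |∂P/∂n| = 3.47×10⁻³ / (5.46×10⁻⁵ × 1.09) = 58.4 m/s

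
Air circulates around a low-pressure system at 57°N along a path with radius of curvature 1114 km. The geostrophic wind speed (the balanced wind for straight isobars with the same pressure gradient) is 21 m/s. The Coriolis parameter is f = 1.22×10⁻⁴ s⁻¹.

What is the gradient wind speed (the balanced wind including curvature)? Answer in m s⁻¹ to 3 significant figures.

18.5 m s⁻¹

Around a low, centrifugal force acts outward with Coriolis, so pressure-gradient force balances both:
(1/ρ)|∂P/∂n| = fV + V²/R  →  V² + fR·V − fR·V_g = 0
With fR = 1.22×10⁻⁴ × 1114×10³ m = 136 m/s:
V = [−fR + √((fR)² + 4 fR V_g)]/2 = [−136 + √(136² + 4×136×21)]/2 = 18.5 m/s
Subgeostrophic (V < V_g = 21 m/s), as expected around a low.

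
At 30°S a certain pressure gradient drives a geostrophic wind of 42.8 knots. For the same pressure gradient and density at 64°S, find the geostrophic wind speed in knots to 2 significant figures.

With the same pressure gradient and density, V_g ∝ 1/f ∝ 1/sin φ.
V₂ = V₁ · sin φ₁ / sin φ₂ = 42.8 × sin 30° / sin 64°
V₂ = 42.8 × 0.5000/0.8988 = 24 knots

24 knots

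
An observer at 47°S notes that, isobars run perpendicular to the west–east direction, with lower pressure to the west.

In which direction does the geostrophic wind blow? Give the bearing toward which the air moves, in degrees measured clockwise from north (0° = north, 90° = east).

180°

The pressure-gradient force points toward the west (bearing 270°).
Geostrophic balance: in the Southern Hemisphere the Coriolis force deflects motion to the left, so the geostrophic wind blows 90° to the left of the pressure-gradient force (low pressure on the right).
Rotating 270° by 90° counterclockwise gives 180° — the wind blows toward the south.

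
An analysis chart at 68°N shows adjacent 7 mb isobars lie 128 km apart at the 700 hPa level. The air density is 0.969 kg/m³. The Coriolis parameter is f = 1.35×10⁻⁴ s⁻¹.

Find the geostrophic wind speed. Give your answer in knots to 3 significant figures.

Pressure gradient: |∂P/∂n| = 700 Pa / 128000 m = 5.47×10⁻³ Pa/m
Geostrophic balance (pressure-gradient force = Coriolis force):
V_g = (1/(fρ)) |∂P/∂n| = 5.47×10⁻³ / (1.35×10⁻⁴ × 0.969) = 41.8 m/s
Converting: 41.8 m/s × 1.944 = 81.3 knots

81.3 knots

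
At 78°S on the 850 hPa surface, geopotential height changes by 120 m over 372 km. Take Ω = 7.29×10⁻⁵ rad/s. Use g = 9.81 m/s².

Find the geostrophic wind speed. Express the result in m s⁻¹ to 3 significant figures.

Coriolis parameter at 78°S:
f = 2Ω sin φ = 2 × 7.29×10⁻⁵ × sin 78° = 1.43×10⁻⁴ s⁻¹
Height gradient: |∂Z/∂n| = 120 m / 372000 m = 3.23×10⁻⁴
On a pressure surface, geostrophic balance gives V_g = (g/f)|∂Z/∂n|:
V_g = 9.81 × 3.23×10⁻⁴ / 1.43×10⁻⁴ = 22.2 m/s

22.2 m s⁻¹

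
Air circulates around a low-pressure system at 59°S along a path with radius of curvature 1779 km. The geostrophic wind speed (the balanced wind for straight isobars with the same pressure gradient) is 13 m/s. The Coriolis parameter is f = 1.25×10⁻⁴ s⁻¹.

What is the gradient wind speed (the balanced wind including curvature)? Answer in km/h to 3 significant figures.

44.3 km/h

Around a low, centrifugal force acts outward with Coriolis, so pressure-gradient force balances both:
(1/ρ)|∂P/∂n| = fV + V²/R  →  V² + fR·V − fR·V_g = 0
With fR = 1.25×10⁻⁴ × 1779×10³ m = 222 m/s:
V = [−fR + √((fR)² + 4 fR V_g)]/2 = [−222 + √(222² + 4×222×13)]/2 = 12.3 m/s
Subgeostrophic (V < V_g = 13 m/s), as expected around a low.
Converting: 12.3 m/s × 3.6 = 44.3 km/h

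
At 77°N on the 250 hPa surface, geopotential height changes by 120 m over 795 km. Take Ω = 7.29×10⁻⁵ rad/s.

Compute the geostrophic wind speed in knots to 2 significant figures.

20 knots

Coriolis parameter at 77°N:
f = 2Ω sin φ = 2 × 7.29×10⁻⁵ × sin 77° = 1.42×10⁻⁴ s⁻¹
Height gradient: |∂Z/∂n| = 120 m / 795000 m = 1.51×10⁻⁴
On a pressure surface, geostrophic balance gives V_g = (g/f)|∂Z/∂n|:
V_g = 9.81 × 1.51×10⁻⁴ / 1.42×10⁻⁴ = 10.4 m/s
Converting: 10.4 m/s × 1.944 = 20 knots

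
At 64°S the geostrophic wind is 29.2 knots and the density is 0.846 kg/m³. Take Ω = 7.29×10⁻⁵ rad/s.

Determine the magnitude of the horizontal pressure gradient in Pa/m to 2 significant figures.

Coriolis parameter at 64°S:
f = 2Ω sin φ = 2 × 7.29×10⁻⁵ × sin 64° = 1.31×10⁻⁴ s⁻¹
Wind speed in SI: 29.2 knots = 15.0 m/s
Geostrophic balance rearranged: |∂P/∂n| = f ρ V_g
|∂P/∂n| = 1.31×10⁻⁴ × 0.846 × 15.0 = 1.67×10⁻³ Pa/m

1.7×10⁻³ Pa/m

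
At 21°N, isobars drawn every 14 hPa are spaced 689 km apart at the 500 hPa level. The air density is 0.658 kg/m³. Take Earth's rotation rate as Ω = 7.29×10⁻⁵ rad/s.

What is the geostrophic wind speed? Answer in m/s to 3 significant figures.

Coriolis parameter at 21°N:
f = 2Ω sin φ = 2 × 7.29×10⁻⁵ × sin 21° = 5.23×10⁻⁵ s⁻¹
Pressure gradient: |∂P/∂n| = 1400 Pa / 689000 m = 2.03×10⁻³ Pa/m
Geostrophic balance (pressure-gradient force = Coriolis force):
V_g = (1/(fρ)) |∂P/∂n| = 2.03×10⁻³ / (5.23×10⁻⁵ × 0.658) = 59.1 m/s

59.1 m/s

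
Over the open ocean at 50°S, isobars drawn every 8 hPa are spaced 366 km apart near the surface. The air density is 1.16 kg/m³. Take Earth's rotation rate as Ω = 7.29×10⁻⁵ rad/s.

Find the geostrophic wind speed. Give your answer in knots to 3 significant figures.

32.8 knots

Coriolis parameter at 50°S:
f = 2Ω sin φ = 2 × 7.29×10⁻⁵ × sin 50° = 1.12×10⁻⁴ s⁻¹
Pressure gradient: |∂P/∂n| = 800 Pa / 366000 m = 2.19×10⁻³ Pa/m
Geostrophic balance (pressure-gradient force = Coriolis force):
V_g = (1/(fρ)) |∂P/∂n| = 2.19×10⁻³ / (1.12×10⁻⁴ × 1.16) = 16.9 m/s
Converting: 16.9 m/s × 1.944 = 32.8 knots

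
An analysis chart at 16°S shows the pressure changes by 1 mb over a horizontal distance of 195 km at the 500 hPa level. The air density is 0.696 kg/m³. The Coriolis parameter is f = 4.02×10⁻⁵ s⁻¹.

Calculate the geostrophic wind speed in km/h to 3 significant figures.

Pressure gradient: |∂P/∂n| = 100 Pa / 195000 m = 5.13×10⁻⁴ Pa/m
Geostrophic balance (pressure-gradient force = Coriolis force):
V_g = (1/(fρ)) |∂P/∂n| = 5.13×10⁻⁴ / (4.02×10⁻⁵ × 0.696) = 18.3 m/s
Converting: 18.3 m/s × 3.6 = 66.0 km/h

66.0 km/h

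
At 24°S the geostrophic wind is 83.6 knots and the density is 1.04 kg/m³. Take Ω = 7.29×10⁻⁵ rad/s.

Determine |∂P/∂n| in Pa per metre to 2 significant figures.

Coriolis parameter at 24°S:
f = 2Ω sin φ = 2 × 7.29×10⁻⁵ × sin 24° = 5.93×10⁻⁵ s⁻¹
Wind speed in SI: 83.6 knots = 43.0 m/s
Geostrophic balance rearranged: |∂P/∂n| = f ρ V_g
|∂P/∂n| = 5.93×10⁻⁵ × 1.04 × 43.0 = 2.65×10⁻³ Pa/m

2.7×10⁻³ Pa/m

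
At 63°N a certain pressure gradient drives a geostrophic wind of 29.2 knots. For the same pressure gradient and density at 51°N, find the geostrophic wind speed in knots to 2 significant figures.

33 knots

With the same pressure gradient and density, V_g ∝ 1/f ∝ 1/sin φ.
V₂ = V₁ · sin φ₁ / sin φ₂ = 29.2 × sin 63° / sin 51°
V₂ = 29.2 × 0.8910/0.7771 = 33 knots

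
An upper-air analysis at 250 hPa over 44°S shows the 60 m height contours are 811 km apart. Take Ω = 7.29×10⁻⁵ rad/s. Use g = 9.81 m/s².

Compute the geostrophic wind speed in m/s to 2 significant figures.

Coriolis parameter at 44°S:
f = 2Ω sin φ = 2 × 7.29×10⁻⁵ × sin 44° = 1.01×10⁻⁴ s⁻¹
Height gradient: |∂Z/∂n| = 60 m / 811000 m = 7.40×10⁻⁵
On a pressure surface, geostrophic balance gives V_g = (g/f)|∂Z/∂n|:
V_g = 9.81 × 7.40×10⁻⁵ / 1.01×10⁻⁴ = 7.17 m/s

7.2 m/s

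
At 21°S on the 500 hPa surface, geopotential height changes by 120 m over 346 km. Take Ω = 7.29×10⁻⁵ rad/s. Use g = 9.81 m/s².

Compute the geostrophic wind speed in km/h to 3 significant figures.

Coriolis parameter at 21°S:
f = 2Ω sin φ = 2 × 7.29×10⁻⁵ × sin 21° = 5.23×10⁻⁵ s⁻¹
Height gradient: |∂Z/∂n| = 120 m / 346000 m = 3.47×10⁻⁴
On a pressure surface, geostrophic balance gives V_g = (g/f)|∂Z/∂n|:
V_g = 9.81 × 3.47×10⁻⁴ / 5.23×10⁻⁵ = 65.1 m/s
Converting: 65.1 m/s × 3.6 = 234 km/h

234 km/h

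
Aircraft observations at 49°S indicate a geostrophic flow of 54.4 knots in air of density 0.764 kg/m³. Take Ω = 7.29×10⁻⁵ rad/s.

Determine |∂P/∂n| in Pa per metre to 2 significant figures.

2.4×10⁻³ Pa/m

Coriolis parameter at 49°S:
f = 2Ω sin φ = 2 × 7.29×10⁻⁵ × sin 49° = 1.10×10⁻⁴ s⁻¹
Wind speed in SI: 54.4 knots = 28.0 m/s
Geostrophic balance rearranged: |∂P/∂n| = f ρ V_g
|∂P/∂n| = 1.10×10⁻⁴ × 0.764 × 28.0 = 2.35×10⁻³ Pa/m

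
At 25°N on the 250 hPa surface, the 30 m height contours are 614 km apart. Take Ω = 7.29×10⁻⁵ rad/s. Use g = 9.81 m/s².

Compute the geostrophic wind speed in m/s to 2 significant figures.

Coriolis parameter at 25°N:
f = 2Ω sin φ = 2 × 7.29×10⁻⁵ × sin 25° = 6.16×10⁻⁵ s⁻¹
Height gradient: |∂Z/∂n| = 30 m / 614000 m = 4.89×10⁻⁵
On a pressure surface, geostrophic balance gives V_g = (g/f)|∂Z/∂n|:
V_g = 9.81 × 4.89×10⁻⁵ / 6.16×10⁻⁵ = 7.78 m/s

7.8 m/s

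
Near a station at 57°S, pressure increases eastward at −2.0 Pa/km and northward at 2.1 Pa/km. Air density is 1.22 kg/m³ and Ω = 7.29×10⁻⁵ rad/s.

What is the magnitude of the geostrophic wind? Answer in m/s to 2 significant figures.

Coriolis parameter at 57°S:
f = 2Ω sin φ = 2 × 7.29×10⁻⁵ × sin 57° = 1.22×10⁻⁴ s⁻¹
In the Southern Hemisphere f is negative: f = −1.22×10⁻⁴ s⁻¹.
Component geostrophic relations (x east, y north):
u_g = −(1/(fρ)) ∂P/∂y,  v_g = (1/(fρ)) ∂P/∂x
u_g = −(2.1×10⁻³)/(−1.22×10⁻⁴ × 1.22) = 14.1 m/s;  v_g = (−2.0×10⁻³)/(−1.22×10⁻⁴ × 1.22) = 13.4 m/s
|V_g| = √(u_g² + v_g²) = 19.4 m/s

19 m/s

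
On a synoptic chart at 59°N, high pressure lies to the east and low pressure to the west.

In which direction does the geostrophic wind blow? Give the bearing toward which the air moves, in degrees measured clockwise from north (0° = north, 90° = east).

000°

The pressure-gradient force points toward the west (bearing 270°).
Geostrophic balance: in the Northern Hemisphere the Coriolis force deflects motion to the right, so the geostrophic wind blows 90° to the right of the pressure-gradient force (low pressure on the left).
Rotating 270° by 90° clockwise gives 000° — the wind blows toward the north.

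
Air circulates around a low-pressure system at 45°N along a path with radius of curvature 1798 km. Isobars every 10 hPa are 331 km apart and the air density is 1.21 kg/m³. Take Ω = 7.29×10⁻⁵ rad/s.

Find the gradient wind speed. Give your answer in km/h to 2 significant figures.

Coriolis parameter at 45°N:
f = 2Ω sin φ = 2 × 7.29×10⁻⁵ × sin 45° = 1.03×10⁻⁴ s⁻¹
Pressure gradient: |∂P/∂n| = 1000 Pa / 331000 m = 3.02×10⁻³ Pa/m
Geostrophic speed: V_g = |∂P/∂n|/(fρ) = 3.02×10⁻³/(1.03×10⁻⁴ × 1.21) = 24.2 m/s
Around a low, centrifugal force acts outward with Coriolis, so pressure-gradient force balances both:
(1/ρ)|∂P/∂n| = fV + V²/R  →  V² + fR·V − fR·V_g = 0
With fR = 1.03×10⁻⁴ × 1798×10³ m = 185 m/s:
V = [−fR + √((fR)² + 4 fR V_g)]/2 = [−185 + √(185² + 4×185×24.2)]/2 = 21.7 m/s
Subgeostrophic (V < V_g = 24.2 m/s), as expected around a low.
Converting: 21.7 m/s × 3.6 = 78 km/h

78 km/h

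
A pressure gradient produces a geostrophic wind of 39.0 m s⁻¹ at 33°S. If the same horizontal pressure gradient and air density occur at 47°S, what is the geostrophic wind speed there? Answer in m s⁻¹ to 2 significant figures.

29 m s⁻¹

With the same pressure gradient and density, V_g ∝ 1/f ∝ 1/sin φ.
V₂ = V₁ · sin φ₁ / sin φ₂ = 39.0 × sin 33° / sin 47°
V₂ = 39.0 × 0.5446/0.7314 = 29 m s⁻¹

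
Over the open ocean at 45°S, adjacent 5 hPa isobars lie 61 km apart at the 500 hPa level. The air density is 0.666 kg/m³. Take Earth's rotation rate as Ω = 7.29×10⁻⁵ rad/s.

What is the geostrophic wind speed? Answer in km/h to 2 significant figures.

430 km/h

Coriolis parameter at 45°S:
f = 2Ω sin φ = 2 × 7.29×10⁻⁵ × sin 45° = 1.03×10⁻⁴ s⁻¹
Pressure gradient: |∂P/∂n| = 500 Pa / 61000 m = 8.20×10⁻³ Pa/m
Geostrophic balance (pressure-gradient force = Coriolis force):
V_g = (1/(fρ)) |∂P/∂n| = 8.20×10⁻³ / (1.03×10⁻⁴ × 0.666) = 119 m/s
Converting: 119 m/s × 3.6 = 430 km/h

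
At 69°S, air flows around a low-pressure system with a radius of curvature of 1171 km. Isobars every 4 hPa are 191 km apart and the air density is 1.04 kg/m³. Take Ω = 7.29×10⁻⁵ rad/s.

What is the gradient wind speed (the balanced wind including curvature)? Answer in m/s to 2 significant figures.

14 m/s

Coriolis parameter at 69°S:
f = 2Ω sin φ = 2 × 7.29×10⁻⁵ × sin 69° = 1.36×10⁻⁴ s⁻¹
Pressure gradient: |∂P/∂n| = 400 Pa / 191000 m = 2.09×10⁻³ Pa/m
Geostrophic speed: V_g = |∂P/∂n|/(fρ) = 2.09×10⁻³/(1.36×10⁻⁴ × 1.04) = 14.8 m/s
Around a low, centrifugal force acts outward with Coriolis, so pressure-gradient force balances both:
(1/ρ)|∂P/∂n| = fV + V²/R  →  V² + fR·V − fR·V_g = 0
With fR = 1.36×10⁻⁴ × 1171×10³ m = 159 m/s:
V = [−fR + √((fR)² + 4 fR V_g)]/2 = [−159 + √(159² + 4×159×14.8)]/2 = 13.6 m/s
Subgeostrophic (V < V_g = 14.8 m/s), as expected around a low.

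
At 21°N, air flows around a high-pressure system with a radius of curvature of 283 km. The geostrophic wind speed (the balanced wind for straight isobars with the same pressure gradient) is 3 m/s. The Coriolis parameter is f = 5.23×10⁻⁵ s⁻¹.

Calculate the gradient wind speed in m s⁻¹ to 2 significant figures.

4.2 m s⁻¹

Around a high, pressure-gradient force acts outward with centrifugal, so Coriolis balances both:
fV = (1/ρ)|∂P/∂n| + V²/R  →  V² − fR·V + fR·V_g = 0
With fR = 5.23×10⁻⁵ × 283×10³ m = 14.8 m/s:
V = [fR − √((fR)² − 4 fR V_g)]/2 = [14.8 − √(14.8² − 4×14.8×3)]/2 = 4.18 m/s
Supergeostrophic (V > V_g = 3 m/s), as expected around a high.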